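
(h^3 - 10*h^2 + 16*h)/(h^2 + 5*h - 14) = h*(h - 8)/(h + 7)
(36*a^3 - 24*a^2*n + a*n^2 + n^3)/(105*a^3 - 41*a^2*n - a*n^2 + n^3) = (12*a^2 - 4*a*n - n^2)/(35*a^2 - 2*a*n - n^2)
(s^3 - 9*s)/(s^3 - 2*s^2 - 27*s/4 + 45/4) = 4*s*(s + 3)/(4*s^2 + 4*s - 15)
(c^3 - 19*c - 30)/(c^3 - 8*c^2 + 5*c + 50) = (c + 3)/(c - 5)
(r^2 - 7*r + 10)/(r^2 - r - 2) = (r - 5)/(r + 1)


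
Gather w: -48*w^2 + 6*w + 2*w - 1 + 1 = -48*w^2 + 8*w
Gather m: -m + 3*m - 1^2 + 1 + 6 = 2*m + 6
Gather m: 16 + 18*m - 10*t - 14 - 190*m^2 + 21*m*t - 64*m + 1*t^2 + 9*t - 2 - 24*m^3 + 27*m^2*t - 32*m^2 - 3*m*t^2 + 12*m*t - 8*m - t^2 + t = -24*m^3 + m^2*(27*t - 222) + m*(-3*t^2 + 33*t - 54)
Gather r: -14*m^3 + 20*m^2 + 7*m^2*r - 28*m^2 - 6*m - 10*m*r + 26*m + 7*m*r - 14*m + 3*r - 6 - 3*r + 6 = -14*m^3 - 8*m^2 + 6*m + r*(7*m^2 - 3*m)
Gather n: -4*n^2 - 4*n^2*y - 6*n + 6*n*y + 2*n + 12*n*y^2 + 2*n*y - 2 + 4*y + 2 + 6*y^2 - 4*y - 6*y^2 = n^2*(-4*y - 4) + n*(12*y^2 + 8*y - 4)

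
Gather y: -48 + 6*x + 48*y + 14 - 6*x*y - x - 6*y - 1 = 5*x + y*(42 - 6*x) - 35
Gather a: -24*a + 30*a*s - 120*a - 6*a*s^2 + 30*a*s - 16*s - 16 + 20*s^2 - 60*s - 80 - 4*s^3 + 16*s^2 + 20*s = a*(-6*s^2 + 60*s - 144) - 4*s^3 + 36*s^2 - 56*s - 96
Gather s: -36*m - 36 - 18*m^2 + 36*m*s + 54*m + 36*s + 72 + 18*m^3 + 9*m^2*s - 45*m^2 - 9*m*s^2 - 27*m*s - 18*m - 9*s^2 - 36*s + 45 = 18*m^3 - 63*m^2 + s^2*(-9*m - 9) + s*(9*m^2 + 9*m) + 81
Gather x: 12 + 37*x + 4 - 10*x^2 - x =-10*x^2 + 36*x + 16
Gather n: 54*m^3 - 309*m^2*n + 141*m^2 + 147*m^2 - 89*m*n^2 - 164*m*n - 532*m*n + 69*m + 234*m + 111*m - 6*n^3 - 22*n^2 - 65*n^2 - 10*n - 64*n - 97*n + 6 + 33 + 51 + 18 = 54*m^3 + 288*m^2 + 414*m - 6*n^3 + n^2*(-89*m - 87) + n*(-309*m^2 - 696*m - 171) + 108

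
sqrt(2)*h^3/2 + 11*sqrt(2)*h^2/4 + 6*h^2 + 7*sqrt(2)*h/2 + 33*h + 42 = (h + 7/2)*(h + 6*sqrt(2))*(sqrt(2)*h/2 + sqrt(2))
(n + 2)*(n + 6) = n^2 + 8*n + 12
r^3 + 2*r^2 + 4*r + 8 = (r + 2)*(r - 2*I)*(r + 2*I)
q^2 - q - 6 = (q - 3)*(q + 2)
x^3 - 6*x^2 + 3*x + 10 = (x - 5)*(x - 2)*(x + 1)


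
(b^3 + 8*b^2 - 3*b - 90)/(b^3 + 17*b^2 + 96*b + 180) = (b - 3)/(b + 6)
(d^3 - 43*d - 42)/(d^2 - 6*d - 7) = d + 6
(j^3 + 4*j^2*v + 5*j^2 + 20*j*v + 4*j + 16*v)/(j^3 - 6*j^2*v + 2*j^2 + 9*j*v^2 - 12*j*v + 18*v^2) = (j^3 + 4*j^2*v + 5*j^2 + 20*j*v + 4*j + 16*v)/(j^3 - 6*j^2*v + 2*j^2 + 9*j*v^2 - 12*j*v + 18*v^2)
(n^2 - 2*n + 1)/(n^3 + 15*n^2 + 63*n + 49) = (n^2 - 2*n + 1)/(n^3 + 15*n^2 + 63*n + 49)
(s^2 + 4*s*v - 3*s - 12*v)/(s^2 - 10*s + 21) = (s + 4*v)/(s - 7)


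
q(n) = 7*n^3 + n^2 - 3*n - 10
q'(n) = 21*n^2 + 2*n - 3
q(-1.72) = -37.50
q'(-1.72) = 55.69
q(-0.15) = -9.55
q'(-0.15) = -2.83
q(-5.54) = -1152.91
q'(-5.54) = 630.44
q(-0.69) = -9.75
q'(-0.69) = 5.62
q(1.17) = -0.93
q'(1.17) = 28.09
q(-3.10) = -199.63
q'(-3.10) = 192.61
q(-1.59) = -30.84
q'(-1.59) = 46.91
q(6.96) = 2377.64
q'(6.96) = 1028.19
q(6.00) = 1520.00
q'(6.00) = 765.00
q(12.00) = 12194.00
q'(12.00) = 3045.00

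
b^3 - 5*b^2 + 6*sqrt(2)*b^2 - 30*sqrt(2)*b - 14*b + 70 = (b - 5)*(b - sqrt(2))*(b + 7*sqrt(2))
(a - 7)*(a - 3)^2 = a^3 - 13*a^2 + 51*a - 63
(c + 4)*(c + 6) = c^2 + 10*c + 24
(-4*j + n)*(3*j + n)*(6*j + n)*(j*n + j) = -72*j^4*n - 72*j^4 - 18*j^3*n^2 - 18*j^3*n + 5*j^2*n^3 + 5*j^2*n^2 + j*n^4 + j*n^3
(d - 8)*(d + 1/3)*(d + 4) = d^3 - 11*d^2/3 - 100*d/3 - 32/3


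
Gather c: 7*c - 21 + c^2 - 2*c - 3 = c^2 + 5*c - 24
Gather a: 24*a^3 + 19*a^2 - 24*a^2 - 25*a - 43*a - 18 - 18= 24*a^3 - 5*a^2 - 68*a - 36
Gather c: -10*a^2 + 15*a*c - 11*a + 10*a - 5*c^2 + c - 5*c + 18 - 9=-10*a^2 - a - 5*c^2 + c*(15*a - 4) + 9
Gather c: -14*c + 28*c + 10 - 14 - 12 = 14*c - 16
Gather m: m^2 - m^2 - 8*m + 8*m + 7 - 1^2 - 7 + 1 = 0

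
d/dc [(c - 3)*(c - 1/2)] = 2*c - 7/2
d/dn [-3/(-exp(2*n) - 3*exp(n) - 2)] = (-6*exp(n) - 9)*exp(n)/(exp(2*n) + 3*exp(n) + 2)^2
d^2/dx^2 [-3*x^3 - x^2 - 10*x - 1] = -18*x - 2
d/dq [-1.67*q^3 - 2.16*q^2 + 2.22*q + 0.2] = -5.01*q^2 - 4.32*q + 2.22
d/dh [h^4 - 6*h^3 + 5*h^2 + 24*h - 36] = 4*h^3 - 18*h^2 + 10*h + 24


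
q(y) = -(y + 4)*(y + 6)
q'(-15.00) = 20.00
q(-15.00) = -99.00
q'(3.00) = -16.00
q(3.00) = -63.00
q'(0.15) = -10.30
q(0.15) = -25.52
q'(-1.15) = -7.70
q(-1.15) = -13.82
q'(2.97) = -15.94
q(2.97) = -62.52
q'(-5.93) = 1.86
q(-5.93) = 0.14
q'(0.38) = -10.76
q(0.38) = -27.94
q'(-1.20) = -7.60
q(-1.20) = -13.44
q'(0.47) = -10.94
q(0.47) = -28.92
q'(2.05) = -14.10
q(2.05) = -48.70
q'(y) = -2*y - 10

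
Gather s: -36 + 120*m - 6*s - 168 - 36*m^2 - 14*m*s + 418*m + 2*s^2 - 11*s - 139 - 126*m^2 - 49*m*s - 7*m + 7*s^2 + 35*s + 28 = -162*m^2 + 531*m + 9*s^2 + s*(18 - 63*m) - 315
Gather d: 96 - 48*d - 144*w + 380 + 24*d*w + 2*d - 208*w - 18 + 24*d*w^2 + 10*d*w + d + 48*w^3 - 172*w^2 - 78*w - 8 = d*(24*w^2 + 34*w - 45) + 48*w^3 - 172*w^2 - 430*w + 450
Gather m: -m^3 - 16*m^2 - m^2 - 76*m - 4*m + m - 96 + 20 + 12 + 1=-m^3 - 17*m^2 - 79*m - 63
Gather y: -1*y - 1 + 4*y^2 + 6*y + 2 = 4*y^2 + 5*y + 1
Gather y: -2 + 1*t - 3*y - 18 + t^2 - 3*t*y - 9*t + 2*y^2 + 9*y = t^2 - 8*t + 2*y^2 + y*(6 - 3*t) - 20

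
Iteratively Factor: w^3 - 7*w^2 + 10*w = (w)*(w^2 - 7*w + 10) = w*(w - 2)*(w - 5)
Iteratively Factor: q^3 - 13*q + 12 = (q + 4)*(q^2 - 4*q + 3) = (q - 1)*(q + 4)*(q - 3)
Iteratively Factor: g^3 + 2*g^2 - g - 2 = (g + 2)*(g^2 - 1) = (g - 1)*(g + 2)*(g + 1)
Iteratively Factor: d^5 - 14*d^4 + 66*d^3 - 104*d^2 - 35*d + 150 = (d - 2)*(d^4 - 12*d^3 + 42*d^2 - 20*d - 75) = (d - 5)*(d - 2)*(d^3 - 7*d^2 + 7*d + 15) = (d - 5)*(d - 3)*(d - 2)*(d^2 - 4*d - 5) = (d - 5)^2*(d - 3)*(d - 2)*(d + 1)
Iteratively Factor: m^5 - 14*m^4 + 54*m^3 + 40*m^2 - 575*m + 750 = (m - 5)*(m^4 - 9*m^3 + 9*m^2 + 85*m - 150) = (m - 5)*(m - 2)*(m^3 - 7*m^2 - 5*m + 75) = (m - 5)*(m - 2)*(m + 3)*(m^2 - 10*m + 25) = (m - 5)^2*(m - 2)*(m + 3)*(m - 5)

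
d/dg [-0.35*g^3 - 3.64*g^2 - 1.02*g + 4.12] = -1.05*g^2 - 7.28*g - 1.02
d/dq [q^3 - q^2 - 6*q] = 3*q^2 - 2*q - 6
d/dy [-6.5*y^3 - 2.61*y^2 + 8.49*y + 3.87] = -19.5*y^2 - 5.22*y + 8.49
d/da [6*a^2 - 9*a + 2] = 12*a - 9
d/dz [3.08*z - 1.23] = 3.08000000000000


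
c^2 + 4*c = c*(c + 4)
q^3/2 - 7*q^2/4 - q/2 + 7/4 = (q/2 + 1/2)*(q - 7/2)*(q - 1)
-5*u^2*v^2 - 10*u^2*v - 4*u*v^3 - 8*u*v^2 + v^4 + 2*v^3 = v*(-5*u + v)*(u + v)*(v + 2)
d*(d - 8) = d^2 - 8*d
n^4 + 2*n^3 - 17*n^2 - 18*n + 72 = (n - 3)*(n - 2)*(n + 3)*(n + 4)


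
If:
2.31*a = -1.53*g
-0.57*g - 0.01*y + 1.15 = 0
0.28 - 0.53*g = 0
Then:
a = -0.35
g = 0.53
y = 84.89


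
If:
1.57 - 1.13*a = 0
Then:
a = 1.39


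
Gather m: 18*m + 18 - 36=18*m - 18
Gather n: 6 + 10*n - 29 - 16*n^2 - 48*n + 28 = -16*n^2 - 38*n + 5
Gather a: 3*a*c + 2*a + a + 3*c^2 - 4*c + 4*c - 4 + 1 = a*(3*c + 3) + 3*c^2 - 3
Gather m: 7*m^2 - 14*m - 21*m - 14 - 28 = 7*m^2 - 35*m - 42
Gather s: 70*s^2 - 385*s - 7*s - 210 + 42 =70*s^2 - 392*s - 168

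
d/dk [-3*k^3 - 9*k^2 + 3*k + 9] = -9*k^2 - 18*k + 3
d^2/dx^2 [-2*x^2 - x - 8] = -4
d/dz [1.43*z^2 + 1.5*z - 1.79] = 2.86*z + 1.5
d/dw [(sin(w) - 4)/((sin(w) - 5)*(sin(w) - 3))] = (8*sin(w) + cos(w)^2 - 18)*cos(w)/((sin(w) - 5)^2*(sin(w) - 3)^2)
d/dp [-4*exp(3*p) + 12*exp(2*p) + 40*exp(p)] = (-12*exp(2*p) + 24*exp(p) + 40)*exp(p)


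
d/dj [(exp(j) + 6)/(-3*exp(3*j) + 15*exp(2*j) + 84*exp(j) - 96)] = (-(exp(j) + 6)*(-3*exp(2*j) + 10*exp(j) + 28) - exp(3*j) + 5*exp(2*j) + 28*exp(j) - 32)*exp(j)/(3*(exp(3*j) - 5*exp(2*j) - 28*exp(j) + 32)^2)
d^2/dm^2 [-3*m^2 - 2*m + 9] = -6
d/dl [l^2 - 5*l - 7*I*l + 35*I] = 2*l - 5 - 7*I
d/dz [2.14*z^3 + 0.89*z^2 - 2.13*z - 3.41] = 6.42*z^2 + 1.78*z - 2.13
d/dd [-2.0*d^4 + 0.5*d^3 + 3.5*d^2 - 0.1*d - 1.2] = -8.0*d^3 + 1.5*d^2 + 7.0*d - 0.1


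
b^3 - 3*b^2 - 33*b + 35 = (b - 7)*(b - 1)*(b + 5)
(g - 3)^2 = g^2 - 6*g + 9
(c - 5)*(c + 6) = c^2 + c - 30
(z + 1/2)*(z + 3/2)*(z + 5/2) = z^3 + 9*z^2/2 + 23*z/4 + 15/8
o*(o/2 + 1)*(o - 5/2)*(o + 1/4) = o^4/2 - o^3/8 - 41*o^2/16 - 5*o/8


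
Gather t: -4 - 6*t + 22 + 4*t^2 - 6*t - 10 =4*t^2 - 12*t + 8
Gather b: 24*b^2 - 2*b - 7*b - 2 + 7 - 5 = 24*b^2 - 9*b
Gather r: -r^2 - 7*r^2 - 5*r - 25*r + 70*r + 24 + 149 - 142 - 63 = -8*r^2 + 40*r - 32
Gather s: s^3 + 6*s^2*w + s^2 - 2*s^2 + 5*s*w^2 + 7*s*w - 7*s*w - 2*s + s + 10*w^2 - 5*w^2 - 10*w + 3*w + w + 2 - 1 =s^3 + s^2*(6*w - 1) + s*(5*w^2 - 1) + 5*w^2 - 6*w + 1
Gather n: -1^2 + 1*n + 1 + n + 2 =2*n + 2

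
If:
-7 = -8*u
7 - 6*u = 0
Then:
No Solution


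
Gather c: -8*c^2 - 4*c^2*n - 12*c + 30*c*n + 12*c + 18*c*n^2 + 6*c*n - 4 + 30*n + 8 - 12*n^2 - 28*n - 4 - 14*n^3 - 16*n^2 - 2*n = c^2*(-4*n - 8) + c*(18*n^2 + 36*n) - 14*n^3 - 28*n^2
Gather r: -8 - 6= -14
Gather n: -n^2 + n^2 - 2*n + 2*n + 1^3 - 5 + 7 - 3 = 0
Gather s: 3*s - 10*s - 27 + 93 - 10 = 56 - 7*s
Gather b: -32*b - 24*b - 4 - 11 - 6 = -56*b - 21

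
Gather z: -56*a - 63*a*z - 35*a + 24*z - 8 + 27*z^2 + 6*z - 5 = -91*a + 27*z^2 + z*(30 - 63*a) - 13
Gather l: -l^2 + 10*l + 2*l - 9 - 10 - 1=-l^2 + 12*l - 20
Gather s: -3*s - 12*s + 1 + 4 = 5 - 15*s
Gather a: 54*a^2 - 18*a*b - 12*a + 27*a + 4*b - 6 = 54*a^2 + a*(15 - 18*b) + 4*b - 6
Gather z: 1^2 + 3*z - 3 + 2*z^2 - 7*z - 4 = 2*z^2 - 4*z - 6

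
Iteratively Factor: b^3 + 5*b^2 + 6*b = (b + 2)*(b^2 + 3*b) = b*(b + 2)*(b + 3)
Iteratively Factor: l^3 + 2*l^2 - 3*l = (l)*(l^2 + 2*l - 3) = l*(l - 1)*(l + 3)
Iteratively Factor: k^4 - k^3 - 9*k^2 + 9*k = (k)*(k^3 - k^2 - 9*k + 9) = k*(k - 3)*(k^2 + 2*k - 3) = k*(k - 3)*(k - 1)*(k + 3)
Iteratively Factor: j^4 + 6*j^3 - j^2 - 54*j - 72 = (j + 2)*(j^3 + 4*j^2 - 9*j - 36) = (j + 2)*(j + 4)*(j^2 - 9) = (j + 2)*(j + 3)*(j + 4)*(j - 3)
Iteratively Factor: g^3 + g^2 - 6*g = (g)*(g^2 + g - 6) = g*(g + 3)*(g - 2)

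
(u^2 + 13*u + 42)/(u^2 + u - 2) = (u^2 + 13*u + 42)/(u^2 + u - 2)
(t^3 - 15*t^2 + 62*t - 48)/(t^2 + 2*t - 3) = (t^2 - 14*t + 48)/(t + 3)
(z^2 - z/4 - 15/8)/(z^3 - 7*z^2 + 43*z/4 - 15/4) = (4*z + 5)/(2*(2*z^2 - 11*z + 5))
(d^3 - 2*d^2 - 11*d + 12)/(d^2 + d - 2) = (d^2 - d - 12)/(d + 2)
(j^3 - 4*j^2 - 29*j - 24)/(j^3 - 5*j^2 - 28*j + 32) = (j^2 + 4*j + 3)/(j^2 + 3*j - 4)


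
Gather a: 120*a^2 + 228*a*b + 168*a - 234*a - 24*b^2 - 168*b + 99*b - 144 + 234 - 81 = 120*a^2 + a*(228*b - 66) - 24*b^2 - 69*b + 9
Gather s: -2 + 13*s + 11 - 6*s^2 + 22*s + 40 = -6*s^2 + 35*s + 49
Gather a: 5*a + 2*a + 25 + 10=7*a + 35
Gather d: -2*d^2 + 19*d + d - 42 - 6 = -2*d^2 + 20*d - 48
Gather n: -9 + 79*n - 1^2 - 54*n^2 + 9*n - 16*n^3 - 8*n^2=-16*n^3 - 62*n^2 + 88*n - 10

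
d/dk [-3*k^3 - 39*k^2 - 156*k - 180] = -9*k^2 - 78*k - 156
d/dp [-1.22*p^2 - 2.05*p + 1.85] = -2.44*p - 2.05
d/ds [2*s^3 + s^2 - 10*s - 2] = 6*s^2 + 2*s - 10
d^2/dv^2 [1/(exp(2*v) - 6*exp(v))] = 2*((3 - 2*exp(v))*(exp(v) - 6) + 4*(exp(v) - 3)^2)*exp(-v)/(exp(v) - 6)^3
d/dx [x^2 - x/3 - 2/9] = 2*x - 1/3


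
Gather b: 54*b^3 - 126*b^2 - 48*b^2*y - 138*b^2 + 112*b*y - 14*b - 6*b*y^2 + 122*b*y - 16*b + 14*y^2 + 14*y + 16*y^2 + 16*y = 54*b^3 + b^2*(-48*y - 264) + b*(-6*y^2 + 234*y - 30) + 30*y^2 + 30*y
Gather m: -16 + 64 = 48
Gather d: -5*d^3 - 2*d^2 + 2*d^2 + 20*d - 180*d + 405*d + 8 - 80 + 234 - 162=-5*d^3 + 245*d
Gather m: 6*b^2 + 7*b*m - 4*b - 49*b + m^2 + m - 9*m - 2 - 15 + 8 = 6*b^2 - 53*b + m^2 + m*(7*b - 8) - 9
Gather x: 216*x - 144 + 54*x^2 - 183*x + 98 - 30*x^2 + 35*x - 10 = 24*x^2 + 68*x - 56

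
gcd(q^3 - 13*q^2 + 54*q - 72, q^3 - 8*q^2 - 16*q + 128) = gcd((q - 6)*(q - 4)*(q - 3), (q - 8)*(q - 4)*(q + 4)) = q - 4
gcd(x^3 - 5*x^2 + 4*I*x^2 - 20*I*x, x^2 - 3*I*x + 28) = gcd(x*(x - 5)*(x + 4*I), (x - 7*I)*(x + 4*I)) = x + 4*I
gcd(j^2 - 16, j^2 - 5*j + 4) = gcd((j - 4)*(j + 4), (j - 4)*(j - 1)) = j - 4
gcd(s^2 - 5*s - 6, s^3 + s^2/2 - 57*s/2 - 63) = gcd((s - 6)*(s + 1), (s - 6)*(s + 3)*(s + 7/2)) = s - 6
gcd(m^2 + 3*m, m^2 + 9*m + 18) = m + 3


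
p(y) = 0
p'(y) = 0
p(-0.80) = 0.00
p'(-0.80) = 0.00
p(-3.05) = 0.00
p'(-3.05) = 0.00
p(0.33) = 0.00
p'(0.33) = 0.00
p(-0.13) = 0.00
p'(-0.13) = 0.00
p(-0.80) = 0.00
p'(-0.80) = 0.00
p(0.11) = 0.00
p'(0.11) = 0.00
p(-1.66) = 0.00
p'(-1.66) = 0.00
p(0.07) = 0.00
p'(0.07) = 0.00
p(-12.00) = 0.00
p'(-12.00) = 0.00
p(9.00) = 0.00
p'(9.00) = 0.00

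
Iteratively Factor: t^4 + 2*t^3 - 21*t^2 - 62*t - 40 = (t + 4)*(t^3 - 2*t^2 - 13*t - 10) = (t - 5)*(t + 4)*(t^2 + 3*t + 2) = (t - 5)*(t + 2)*(t + 4)*(t + 1)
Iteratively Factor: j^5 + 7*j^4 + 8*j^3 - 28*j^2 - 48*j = (j + 3)*(j^4 + 4*j^3 - 4*j^2 - 16*j) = (j - 2)*(j + 3)*(j^3 + 6*j^2 + 8*j) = j*(j - 2)*(j + 3)*(j^2 + 6*j + 8) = j*(j - 2)*(j + 3)*(j + 4)*(j + 2)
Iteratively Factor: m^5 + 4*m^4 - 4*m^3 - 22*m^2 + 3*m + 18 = (m + 3)*(m^4 + m^3 - 7*m^2 - m + 6) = (m + 1)*(m + 3)*(m^3 - 7*m + 6) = (m - 1)*(m + 1)*(m + 3)*(m^2 + m - 6) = (m - 2)*(m - 1)*(m + 1)*(m + 3)*(m + 3)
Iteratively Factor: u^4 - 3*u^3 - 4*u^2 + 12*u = (u - 3)*(u^3 - 4*u) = u*(u - 3)*(u^2 - 4) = u*(u - 3)*(u - 2)*(u + 2)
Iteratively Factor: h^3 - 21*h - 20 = (h - 5)*(h^2 + 5*h + 4) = (h - 5)*(h + 4)*(h + 1)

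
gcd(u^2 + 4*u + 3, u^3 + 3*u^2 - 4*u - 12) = u + 3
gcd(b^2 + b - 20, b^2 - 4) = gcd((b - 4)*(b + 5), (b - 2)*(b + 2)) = 1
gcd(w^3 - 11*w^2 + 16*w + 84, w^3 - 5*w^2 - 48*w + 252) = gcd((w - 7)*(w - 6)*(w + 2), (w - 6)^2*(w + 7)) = w - 6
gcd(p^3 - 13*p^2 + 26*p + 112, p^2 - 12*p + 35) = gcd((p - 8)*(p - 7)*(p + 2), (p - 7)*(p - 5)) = p - 7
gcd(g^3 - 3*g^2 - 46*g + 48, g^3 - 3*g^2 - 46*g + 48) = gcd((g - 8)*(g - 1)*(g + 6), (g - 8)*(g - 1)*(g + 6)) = g^3 - 3*g^2 - 46*g + 48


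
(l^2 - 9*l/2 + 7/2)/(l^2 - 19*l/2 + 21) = (l - 1)/(l - 6)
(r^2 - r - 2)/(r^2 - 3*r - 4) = (r - 2)/(r - 4)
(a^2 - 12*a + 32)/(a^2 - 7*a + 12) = (a - 8)/(a - 3)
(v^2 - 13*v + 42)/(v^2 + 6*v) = (v^2 - 13*v + 42)/(v*(v + 6))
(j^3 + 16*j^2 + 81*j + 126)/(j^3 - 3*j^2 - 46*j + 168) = (j^2 + 9*j + 18)/(j^2 - 10*j + 24)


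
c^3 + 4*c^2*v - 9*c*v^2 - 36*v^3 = (c - 3*v)*(c + 3*v)*(c + 4*v)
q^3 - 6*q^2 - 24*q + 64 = (q - 8)*(q - 2)*(q + 4)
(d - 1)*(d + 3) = d^2 + 2*d - 3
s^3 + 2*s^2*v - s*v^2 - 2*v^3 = (s - v)*(s + v)*(s + 2*v)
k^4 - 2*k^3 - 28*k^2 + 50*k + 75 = (k - 5)*(k - 3)*(k + 1)*(k + 5)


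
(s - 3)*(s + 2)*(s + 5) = s^3 + 4*s^2 - 11*s - 30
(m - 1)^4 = m^4 - 4*m^3 + 6*m^2 - 4*m + 1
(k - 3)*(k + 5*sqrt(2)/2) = k^2 - 3*k + 5*sqrt(2)*k/2 - 15*sqrt(2)/2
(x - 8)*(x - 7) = x^2 - 15*x + 56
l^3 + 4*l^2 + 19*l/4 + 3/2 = (l + 1/2)*(l + 3/2)*(l + 2)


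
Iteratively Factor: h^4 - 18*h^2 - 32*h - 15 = (h + 1)*(h^3 - h^2 - 17*h - 15) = (h + 1)^2*(h^2 - 2*h - 15) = (h - 5)*(h + 1)^2*(h + 3)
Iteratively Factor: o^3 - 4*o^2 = (o)*(o^2 - 4*o) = o*(o - 4)*(o)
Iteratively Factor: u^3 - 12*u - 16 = (u - 4)*(u^2 + 4*u + 4) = (u - 4)*(u + 2)*(u + 2)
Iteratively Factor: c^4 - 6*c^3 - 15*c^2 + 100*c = (c - 5)*(c^3 - c^2 - 20*c) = c*(c - 5)*(c^2 - c - 20) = c*(c - 5)^2*(c + 4)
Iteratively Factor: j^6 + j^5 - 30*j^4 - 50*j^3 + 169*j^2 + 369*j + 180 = (j - 3)*(j^5 + 4*j^4 - 18*j^3 - 104*j^2 - 143*j - 60) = (j - 3)*(j + 1)*(j^4 + 3*j^3 - 21*j^2 - 83*j - 60) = (j - 3)*(j + 1)*(j + 3)*(j^3 - 21*j - 20) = (j - 5)*(j - 3)*(j + 1)*(j + 3)*(j^2 + 5*j + 4) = (j - 5)*(j - 3)*(j + 1)*(j + 3)*(j + 4)*(j + 1)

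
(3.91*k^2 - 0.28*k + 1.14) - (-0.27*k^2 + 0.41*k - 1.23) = 4.18*k^2 - 0.69*k + 2.37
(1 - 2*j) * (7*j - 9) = -14*j^2 + 25*j - 9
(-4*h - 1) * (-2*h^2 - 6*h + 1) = 8*h^3 + 26*h^2 + 2*h - 1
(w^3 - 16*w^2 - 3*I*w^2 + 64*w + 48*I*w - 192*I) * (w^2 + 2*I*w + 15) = w^5 - 16*w^4 - I*w^4 + 85*w^3 + 16*I*w^3 - 336*w^2 - 109*I*w^2 + 1344*w + 720*I*w - 2880*I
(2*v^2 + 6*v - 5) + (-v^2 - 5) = v^2 + 6*v - 10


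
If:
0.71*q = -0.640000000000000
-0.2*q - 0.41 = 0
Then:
No Solution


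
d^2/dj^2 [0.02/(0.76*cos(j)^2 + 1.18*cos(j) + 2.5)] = (-0.046208*(1 - cos(j)^2)^2 - 0.053808*cos(j)^3 + 0.101048*cos(j)^2 + 0.166616*cos(j) + 0.025904)/(0.76*cos(j)^2 + 1.18*cos(j) + 2.5)^3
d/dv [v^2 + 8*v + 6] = 2*v + 8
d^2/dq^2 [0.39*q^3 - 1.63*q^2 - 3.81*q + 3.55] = 2.34*q - 3.26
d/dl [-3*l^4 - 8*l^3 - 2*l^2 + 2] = 4*l*(-3*l^2 - 6*l - 1)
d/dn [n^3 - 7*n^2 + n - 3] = 3*n^2 - 14*n + 1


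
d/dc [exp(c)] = exp(c)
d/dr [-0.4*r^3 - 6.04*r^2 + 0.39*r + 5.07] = -1.2*r^2 - 12.08*r + 0.39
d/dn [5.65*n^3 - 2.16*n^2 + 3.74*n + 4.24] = 16.95*n^2 - 4.32*n + 3.74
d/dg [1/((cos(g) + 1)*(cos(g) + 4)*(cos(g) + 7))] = (-3*sin(g)^2 + 24*cos(g) + 42)*sin(g)/((cos(g) + 1)^2*(cos(g) + 4)^2*(cos(g) + 7)^2)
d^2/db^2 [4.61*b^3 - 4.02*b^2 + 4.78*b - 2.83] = 27.66*b - 8.04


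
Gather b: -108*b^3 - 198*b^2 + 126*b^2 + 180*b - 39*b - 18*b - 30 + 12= -108*b^3 - 72*b^2 + 123*b - 18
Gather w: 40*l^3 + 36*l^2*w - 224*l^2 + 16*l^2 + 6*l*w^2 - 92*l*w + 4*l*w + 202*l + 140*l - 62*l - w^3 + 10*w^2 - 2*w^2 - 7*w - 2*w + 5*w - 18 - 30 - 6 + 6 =40*l^3 - 208*l^2 + 280*l - w^3 + w^2*(6*l + 8) + w*(36*l^2 - 88*l - 4) - 48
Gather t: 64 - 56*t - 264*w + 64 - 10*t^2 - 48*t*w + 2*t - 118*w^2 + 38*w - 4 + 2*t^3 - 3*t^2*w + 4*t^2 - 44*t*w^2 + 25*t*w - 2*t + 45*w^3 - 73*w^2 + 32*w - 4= 2*t^3 + t^2*(-3*w - 6) + t*(-44*w^2 - 23*w - 56) + 45*w^3 - 191*w^2 - 194*w + 120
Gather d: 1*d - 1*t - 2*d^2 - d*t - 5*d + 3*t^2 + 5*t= -2*d^2 + d*(-t - 4) + 3*t^2 + 4*t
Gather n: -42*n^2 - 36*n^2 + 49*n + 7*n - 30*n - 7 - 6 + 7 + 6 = -78*n^2 + 26*n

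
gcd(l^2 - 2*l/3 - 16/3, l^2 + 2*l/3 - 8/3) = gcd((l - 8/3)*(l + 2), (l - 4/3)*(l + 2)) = l + 2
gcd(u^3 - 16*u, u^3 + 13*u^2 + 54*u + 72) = u + 4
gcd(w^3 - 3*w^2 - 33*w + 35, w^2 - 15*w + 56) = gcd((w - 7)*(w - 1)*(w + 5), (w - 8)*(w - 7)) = w - 7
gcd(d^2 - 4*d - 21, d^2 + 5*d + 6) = d + 3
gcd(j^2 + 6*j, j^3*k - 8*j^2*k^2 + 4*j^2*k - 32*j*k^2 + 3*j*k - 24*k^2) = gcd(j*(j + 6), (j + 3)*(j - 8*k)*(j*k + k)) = 1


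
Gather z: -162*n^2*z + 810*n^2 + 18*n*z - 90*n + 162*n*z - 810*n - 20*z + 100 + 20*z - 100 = 810*n^2 - 900*n + z*(-162*n^2 + 180*n)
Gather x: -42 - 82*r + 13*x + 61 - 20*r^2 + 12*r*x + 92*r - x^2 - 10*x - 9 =-20*r^2 + 10*r - x^2 + x*(12*r + 3) + 10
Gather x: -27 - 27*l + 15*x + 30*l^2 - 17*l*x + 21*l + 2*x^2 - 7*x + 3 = 30*l^2 - 6*l + 2*x^2 + x*(8 - 17*l) - 24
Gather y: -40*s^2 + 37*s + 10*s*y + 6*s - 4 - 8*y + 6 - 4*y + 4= -40*s^2 + 43*s + y*(10*s - 12) + 6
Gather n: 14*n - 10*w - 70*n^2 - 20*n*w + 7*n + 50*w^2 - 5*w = -70*n^2 + n*(21 - 20*w) + 50*w^2 - 15*w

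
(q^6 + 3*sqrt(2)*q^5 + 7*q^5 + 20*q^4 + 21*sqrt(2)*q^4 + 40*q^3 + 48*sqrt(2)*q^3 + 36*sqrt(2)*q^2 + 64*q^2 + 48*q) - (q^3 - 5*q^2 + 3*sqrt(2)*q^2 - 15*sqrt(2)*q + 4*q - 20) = q^6 + 3*sqrt(2)*q^5 + 7*q^5 + 20*q^4 + 21*sqrt(2)*q^4 + 39*q^3 + 48*sqrt(2)*q^3 + 33*sqrt(2)*q^2 + 69*q^2 + 15*sqrt(2)*q + 44*q + 20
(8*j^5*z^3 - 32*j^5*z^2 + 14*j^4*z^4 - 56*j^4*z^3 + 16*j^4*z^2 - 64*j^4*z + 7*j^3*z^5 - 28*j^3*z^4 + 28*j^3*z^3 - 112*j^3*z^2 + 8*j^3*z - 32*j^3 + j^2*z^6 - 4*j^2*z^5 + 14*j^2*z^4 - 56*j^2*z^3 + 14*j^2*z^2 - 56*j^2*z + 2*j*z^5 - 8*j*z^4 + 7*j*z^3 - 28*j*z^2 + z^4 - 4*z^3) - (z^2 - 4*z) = 8*j^5*z^3 - 32*j^5*z^2 + 14*j^4*z^4 - 56*j^4*z^3 + 16*j^4*z^2 - 64*j^4*z + 7*j^3*z^5 - 28*j^3*z^4 + 28*j^3*z^3 - 112*j^3*z^2 + 8*j^3*z - 32*j^3 + j^2*z^6 - 4*j^2*z^5 + 14*j^2*z^4 - 56*j^2*z^3 + 14*j^2*z^2 - 56*j^2*z + 2*j*z^5 - 8*j*z^4 + 7*j*z^3 - 28*j*z^2 + z^4 - 4*z^3 - z^2 + 4*z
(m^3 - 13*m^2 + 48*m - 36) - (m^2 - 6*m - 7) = m^3 - 14*m^2 + 54*m - 29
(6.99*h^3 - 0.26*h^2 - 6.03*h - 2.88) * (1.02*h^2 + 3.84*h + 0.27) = 7.1298*h^5 + 26.5764*h^4 - 5.2617*h^3 - 26.163*h^2 - 12.6873*h - 0.7776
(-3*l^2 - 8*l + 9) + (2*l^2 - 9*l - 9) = -l^2 - 17*l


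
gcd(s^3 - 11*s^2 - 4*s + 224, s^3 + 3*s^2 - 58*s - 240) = s - 8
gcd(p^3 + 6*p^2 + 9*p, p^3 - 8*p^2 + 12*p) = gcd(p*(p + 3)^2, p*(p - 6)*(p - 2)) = p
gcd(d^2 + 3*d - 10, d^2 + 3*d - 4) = 1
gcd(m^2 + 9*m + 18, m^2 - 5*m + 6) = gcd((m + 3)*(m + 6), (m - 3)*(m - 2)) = 1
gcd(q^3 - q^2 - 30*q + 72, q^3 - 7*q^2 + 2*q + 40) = q - 4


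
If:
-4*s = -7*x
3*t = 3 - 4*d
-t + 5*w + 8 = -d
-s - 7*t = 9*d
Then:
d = 21*x/4 + 21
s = 7*x/4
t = -7*x - 27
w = -49*x/20 - 56/5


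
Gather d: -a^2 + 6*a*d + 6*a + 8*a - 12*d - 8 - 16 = -a^2 + 14*a + d*(6*a - 12) - 24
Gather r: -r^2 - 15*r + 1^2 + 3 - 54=-r^2 - 15*r - 50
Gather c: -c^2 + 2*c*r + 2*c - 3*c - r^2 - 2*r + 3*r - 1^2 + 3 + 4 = -c^2 + c*(2*r - 1) - r^2 + r + 6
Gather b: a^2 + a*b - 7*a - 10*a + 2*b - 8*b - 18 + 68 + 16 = a^2 - 17*a + b*(a - 6) + 66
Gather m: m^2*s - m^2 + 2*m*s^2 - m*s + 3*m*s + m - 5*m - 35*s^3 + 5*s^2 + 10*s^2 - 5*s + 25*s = m^2*(s - 1) + m*(2*s^2 + 2*s - 4) - 35*s^3 + 15*s^2 + 20*s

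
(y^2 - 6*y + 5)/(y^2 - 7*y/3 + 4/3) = 3*(y - 5)/(3*y - 4)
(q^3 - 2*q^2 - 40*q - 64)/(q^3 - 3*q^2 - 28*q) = (q^2 - 6*q - 16)/(q*(q - 7))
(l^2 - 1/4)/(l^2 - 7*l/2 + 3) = (4*l^2 - 1)/(2*(2*l^2 - 7*l + 6))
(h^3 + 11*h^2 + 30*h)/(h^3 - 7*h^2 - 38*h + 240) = h*(h + 5)/(h^2 - 13*h + 40)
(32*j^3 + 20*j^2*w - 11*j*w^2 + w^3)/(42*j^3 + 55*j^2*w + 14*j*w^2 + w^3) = (32*j^2 - 12*j*w + w^2)/(42*j^2 + 13*j*w + w^2)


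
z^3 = z^3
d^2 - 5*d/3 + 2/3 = (d - 1)*(d - 2/3)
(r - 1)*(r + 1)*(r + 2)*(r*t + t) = r^4*t + 3*r^3*t + r^2*t - 3*r*t - 2*t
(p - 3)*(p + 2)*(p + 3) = p^3 + 2*p^2 - 9*p - 18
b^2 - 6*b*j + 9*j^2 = (b - 3*j)^2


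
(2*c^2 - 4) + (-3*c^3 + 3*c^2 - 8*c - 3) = -3*c^3 + 5*c^2 - 8*c - 7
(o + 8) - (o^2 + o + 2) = 6 - o^2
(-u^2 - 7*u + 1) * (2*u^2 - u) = -2*u^4 - 13*u^3 + 9*u^2 - u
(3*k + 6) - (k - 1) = 2*k + 7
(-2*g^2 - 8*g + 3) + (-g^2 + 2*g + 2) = -3*g^2 - 6*g + 5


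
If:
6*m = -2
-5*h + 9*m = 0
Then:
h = -3/5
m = -1/3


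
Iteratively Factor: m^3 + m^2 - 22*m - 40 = (m + 2)*(m^2 - m - 20) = (m - 5)*(m + 2)*(m + 4)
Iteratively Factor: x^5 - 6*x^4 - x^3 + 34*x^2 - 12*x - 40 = (x - 2)*(x^4 - 4*x^3 - 9*x^2 + 16*x + 20) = (x - 5)*(x - 2)*(x^3 + x^2 - 4*x - 4) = (x - 5)*(x - 2)*(x + 2)*(x^2 - x - 2) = (x - 5)*(x - 2)*(x + 1)*(x + 2)*(x - 2)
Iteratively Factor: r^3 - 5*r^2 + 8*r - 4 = (r - 2)*(r^2 - 3*r + 2) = (r - 2)^2*(r - 1)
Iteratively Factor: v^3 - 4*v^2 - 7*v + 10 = (v + 2)*(v^2 - 6*v + 5) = (v - 1)*(v + 2)*(v - 5)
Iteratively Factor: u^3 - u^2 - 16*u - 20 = (u + 2)*(u^2 - 3*u - 10) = (u + 2)^2*(u - 5)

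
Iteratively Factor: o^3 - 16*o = (o + 4)*(o^2 - 4*o) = (o - 4)*(o + 4)*(o)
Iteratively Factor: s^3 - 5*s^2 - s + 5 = (s - 1)*(s^2 - 4*s - 5) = (s - 1)*(s + 1)*(s - 5)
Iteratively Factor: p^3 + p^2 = (p)*(p^2 + p) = p*(p + 1)*(p)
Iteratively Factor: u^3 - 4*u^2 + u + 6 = (u - 3)*(u^2 - u - 2) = (u - 3)*(u + 1)*(u - 2)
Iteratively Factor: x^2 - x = (x)*(x - 1)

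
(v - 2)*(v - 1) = v^2 - 3*v + 2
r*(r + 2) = r^2 + 2*r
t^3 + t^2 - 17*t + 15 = (t - 3)*(t - 1)*(t + 5)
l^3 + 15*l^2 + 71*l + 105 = (l + 3)*(l + 5)*(l + 7)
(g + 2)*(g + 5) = g^2 + 7*g + 10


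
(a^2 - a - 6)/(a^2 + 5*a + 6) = (a - 3)/(a + 3)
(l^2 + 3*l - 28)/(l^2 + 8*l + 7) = (l - 4)/(l + 1)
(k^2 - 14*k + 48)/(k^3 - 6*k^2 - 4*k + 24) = (k - 8)/(k^2 - 4)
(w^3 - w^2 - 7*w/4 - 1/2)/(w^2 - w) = (w^3 - w^2 - 7*w/4 - 1/2)/(w*(w - 1))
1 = 1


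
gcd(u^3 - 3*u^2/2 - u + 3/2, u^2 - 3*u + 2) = u - 1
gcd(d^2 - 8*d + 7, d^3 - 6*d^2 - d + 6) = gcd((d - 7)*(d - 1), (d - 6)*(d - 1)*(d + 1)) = d - 1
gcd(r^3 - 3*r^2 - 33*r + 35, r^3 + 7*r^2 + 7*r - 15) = r^2 + 4*r - 5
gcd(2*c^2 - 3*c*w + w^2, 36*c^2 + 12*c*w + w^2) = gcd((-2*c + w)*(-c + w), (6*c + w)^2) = 1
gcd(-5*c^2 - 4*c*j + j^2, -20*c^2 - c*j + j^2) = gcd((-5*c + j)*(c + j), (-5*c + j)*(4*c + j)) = 5*c - j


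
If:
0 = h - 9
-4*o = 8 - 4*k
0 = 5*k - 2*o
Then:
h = 9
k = -4/3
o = -10/3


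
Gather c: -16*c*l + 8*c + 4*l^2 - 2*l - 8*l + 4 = c*(8 - 16*l) + 4*l^2 - 10*l + 4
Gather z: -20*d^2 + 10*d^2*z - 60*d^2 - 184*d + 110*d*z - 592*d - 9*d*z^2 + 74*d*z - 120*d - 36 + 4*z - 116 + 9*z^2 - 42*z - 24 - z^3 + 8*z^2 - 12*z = -80*d^2 - 896*d - z^3 + z^2*(17 - 9*d) + z*(10*d^2 + 184*d - 50) - 176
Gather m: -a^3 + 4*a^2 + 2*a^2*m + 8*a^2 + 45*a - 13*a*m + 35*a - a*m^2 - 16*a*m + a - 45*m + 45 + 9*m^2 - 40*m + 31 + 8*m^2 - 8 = -a^3 + 12*a^2 + 81*a + m^2*(17 - a) + m*(2*a^2 - 29*a - 85) + 68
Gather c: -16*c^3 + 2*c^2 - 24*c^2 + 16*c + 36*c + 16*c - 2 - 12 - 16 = -16*c^3 - 22*c^2 + 68*c - 30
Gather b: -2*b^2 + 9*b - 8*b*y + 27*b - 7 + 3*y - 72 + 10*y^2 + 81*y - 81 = -2*b^2 + b*(36 - 8*y) + 10*y^2 + 84*y - 160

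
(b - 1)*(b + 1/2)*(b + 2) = b^3 + 3*b^2/2 - 3*b/2 - 1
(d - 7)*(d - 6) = d^2 - 13*d + 42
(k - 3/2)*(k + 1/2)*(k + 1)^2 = k^4 + k^3 - 7*k^2/4 - 5*k/2 - 3/4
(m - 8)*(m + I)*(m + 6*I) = m^3 - 8*m^2 + 7*I*m^2 - 6*m - 56*I*m + 48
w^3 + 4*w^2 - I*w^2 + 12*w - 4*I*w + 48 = (w + 4)*(w - 4*I)*(w + 3*I)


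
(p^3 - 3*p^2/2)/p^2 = p - 3/2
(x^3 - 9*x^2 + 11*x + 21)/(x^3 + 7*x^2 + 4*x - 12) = (x^3 - 9*x^2 + 11*x + 21)/(x^3 + 7*x^2 + 4*x - 12)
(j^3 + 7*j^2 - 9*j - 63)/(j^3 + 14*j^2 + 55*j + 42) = (j^2 - 9)/(j^2 + 7*j + 6)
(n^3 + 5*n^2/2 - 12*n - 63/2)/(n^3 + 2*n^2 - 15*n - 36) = (n - 7/2)/(n - 4)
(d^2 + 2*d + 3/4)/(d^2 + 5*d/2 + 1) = (d + 3/2)/(d + 2)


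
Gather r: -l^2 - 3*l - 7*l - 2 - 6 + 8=-l^2 - 10*l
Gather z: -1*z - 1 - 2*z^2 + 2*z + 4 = -2*z^2 + z + 3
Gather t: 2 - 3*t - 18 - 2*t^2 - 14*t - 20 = -2*t^2 - 17*t - 36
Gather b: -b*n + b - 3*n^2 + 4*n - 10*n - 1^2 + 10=b*(1 - n) - 3*n^2 - 6*n + 9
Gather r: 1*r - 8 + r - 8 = 2*r - 16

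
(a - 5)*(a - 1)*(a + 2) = a^3 - 4*a^2 - 7*a + 10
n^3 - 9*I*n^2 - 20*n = n*(n - 5*I)*(n - 4*I)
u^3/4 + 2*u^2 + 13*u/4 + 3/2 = (u/4 + 1/4)*(u + 1)*(u + 6)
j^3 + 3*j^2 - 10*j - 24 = (j - 3)*(j + 2)*(j + 4)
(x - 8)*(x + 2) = x^2 - 6*x - 16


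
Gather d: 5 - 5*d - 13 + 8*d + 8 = 3*d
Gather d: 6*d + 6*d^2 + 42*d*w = 6*d^2 + d*(42*w + 6)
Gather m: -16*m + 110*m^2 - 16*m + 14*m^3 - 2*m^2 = 14*m^3 + 108*m^2 - 32*m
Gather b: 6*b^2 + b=6*b^2 + b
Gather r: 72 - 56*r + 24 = 96 - 56*r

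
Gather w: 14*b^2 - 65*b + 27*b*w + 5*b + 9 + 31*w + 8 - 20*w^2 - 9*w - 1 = 14*b^2 - 60*b - 20*w^2 + w*(27*b + 22) + 16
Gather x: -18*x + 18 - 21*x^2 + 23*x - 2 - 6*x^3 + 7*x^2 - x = -6*x^3 - 14*x^2 + 4*x + 16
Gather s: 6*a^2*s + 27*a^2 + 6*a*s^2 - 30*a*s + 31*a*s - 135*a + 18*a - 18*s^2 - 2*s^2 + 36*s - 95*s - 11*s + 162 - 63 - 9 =27*a^2 - 117*a + s^2*(6*a - 20) + s*(6*a^2 + a - 70) + 90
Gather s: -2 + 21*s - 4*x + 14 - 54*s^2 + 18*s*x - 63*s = -54*s^2 + s*(18*x - 42) - 4*x + 12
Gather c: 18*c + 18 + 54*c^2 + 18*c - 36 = 54*c^2 + 36*c - 18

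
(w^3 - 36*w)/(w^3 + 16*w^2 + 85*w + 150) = w*(w - 6)/(w^2 + 10*w + 25)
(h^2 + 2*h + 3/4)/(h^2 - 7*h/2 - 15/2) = (h + 1/2)/(h - 5)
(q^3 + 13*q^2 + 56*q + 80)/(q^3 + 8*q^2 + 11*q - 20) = (q + 4)/(q - 1)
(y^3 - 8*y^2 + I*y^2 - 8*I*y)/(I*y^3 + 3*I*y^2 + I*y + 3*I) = I*y*(8 - y)/(y^2 + y*(3 - I) - 3*I)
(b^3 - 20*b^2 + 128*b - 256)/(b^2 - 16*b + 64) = b - 4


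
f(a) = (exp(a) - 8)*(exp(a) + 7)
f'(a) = (exp(a) - 8)*exp(a) + (exp(a) + 7)*exp(a)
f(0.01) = -55.99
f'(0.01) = 1.03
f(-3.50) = -56.03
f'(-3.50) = -0.03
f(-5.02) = -56.01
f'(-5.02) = -0.01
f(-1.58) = -56.16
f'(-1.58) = -0.12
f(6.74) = 714071.40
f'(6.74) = 1429100.36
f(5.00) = 21822.05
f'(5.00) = 43904.52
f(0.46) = -55.07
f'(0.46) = 3.43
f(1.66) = -33.60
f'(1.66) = 50.06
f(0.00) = -56.00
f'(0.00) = 1.00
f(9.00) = 65651810.05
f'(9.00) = 131311835.19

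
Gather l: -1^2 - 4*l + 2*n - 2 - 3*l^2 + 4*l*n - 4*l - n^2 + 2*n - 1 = -3*l^2 + l*(4*n - 8) - n^2 + 4*n - 4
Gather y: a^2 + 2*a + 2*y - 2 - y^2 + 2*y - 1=a^2 + 2*a - y^2 + 4*y - 3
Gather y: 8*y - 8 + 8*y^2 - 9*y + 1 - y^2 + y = 7*y^2 - 7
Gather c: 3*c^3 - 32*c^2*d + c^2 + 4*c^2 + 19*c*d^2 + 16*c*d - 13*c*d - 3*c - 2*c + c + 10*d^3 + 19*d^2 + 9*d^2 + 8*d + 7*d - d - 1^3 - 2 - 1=3*c^3 + c^2*(5 - 32*d) + c*(19*d^2 + 3*d - 4) + 10*d^3 + 28*d^2 + 14*d - 4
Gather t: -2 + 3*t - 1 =3*t - 3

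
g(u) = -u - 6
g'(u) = -1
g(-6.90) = 0.90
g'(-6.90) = -1.00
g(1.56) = -7.56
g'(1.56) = -1.00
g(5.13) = -11.13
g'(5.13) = -1.00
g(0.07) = -6.07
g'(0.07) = -1.00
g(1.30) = -7.30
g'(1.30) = -1.00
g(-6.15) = 0.15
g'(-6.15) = -1.00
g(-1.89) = -4.11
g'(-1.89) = -1.00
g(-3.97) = -2.03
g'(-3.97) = -1.00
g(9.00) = -15.00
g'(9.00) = -1.00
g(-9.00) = 3.00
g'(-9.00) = -1.00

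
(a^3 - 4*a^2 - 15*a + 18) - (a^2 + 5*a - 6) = a^3 - 5*a^2 - 20*a + 24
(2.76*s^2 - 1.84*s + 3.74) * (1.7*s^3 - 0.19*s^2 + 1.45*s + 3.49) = 4.692*s^5 - 3.6524*s^4 + 10.7096*s^3 + 6.2538*s^2 - 0.998600000000001*s + 13.0526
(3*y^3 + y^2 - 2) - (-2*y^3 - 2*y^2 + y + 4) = 5*y^3 + 3*y^2 - y - 6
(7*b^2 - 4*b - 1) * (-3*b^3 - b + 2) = -21*b^5 + 12*b^4 - 4*b^3 + 18*b^2 - 7*b - 2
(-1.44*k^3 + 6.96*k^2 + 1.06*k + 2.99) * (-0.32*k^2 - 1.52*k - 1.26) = 0.4608*k^5 - 0.0383999999999998*k^4 - 9.104*k^3 - 11.3376*k^2 - 5.8804*k - 3.7674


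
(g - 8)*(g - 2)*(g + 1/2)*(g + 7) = g^4 - 5*g^3/2 - 111*g^2/2 + 85*g + 56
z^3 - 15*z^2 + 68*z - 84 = (z - 7)*(z - 6)*(z - 2)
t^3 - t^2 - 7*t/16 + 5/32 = (t - 5/4)*(t - 1/4)*(t + 1/2)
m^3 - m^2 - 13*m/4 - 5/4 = (m - 5/2)*(m + 1/2)*(m + 1)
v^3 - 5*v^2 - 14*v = v*(v - 7)*(v + 2)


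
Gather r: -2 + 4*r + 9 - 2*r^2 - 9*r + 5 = -2*r^2 - 5*r + 12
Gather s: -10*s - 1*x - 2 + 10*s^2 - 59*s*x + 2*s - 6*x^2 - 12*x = 10*s^2 + s*(-59*x - 8) - 6*x^2 - 13*x - 2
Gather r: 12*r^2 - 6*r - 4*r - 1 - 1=12*r^2 - 10*r - 2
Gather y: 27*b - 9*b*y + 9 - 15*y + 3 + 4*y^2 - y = 27*b + 4*y^2 + y*(-9*b - 16) + 12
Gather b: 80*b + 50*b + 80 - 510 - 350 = 130*b - 780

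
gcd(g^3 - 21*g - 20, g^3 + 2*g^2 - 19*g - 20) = g + 1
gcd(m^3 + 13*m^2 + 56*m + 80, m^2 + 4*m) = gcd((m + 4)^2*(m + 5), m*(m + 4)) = m + 4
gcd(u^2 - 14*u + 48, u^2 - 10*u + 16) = u - 8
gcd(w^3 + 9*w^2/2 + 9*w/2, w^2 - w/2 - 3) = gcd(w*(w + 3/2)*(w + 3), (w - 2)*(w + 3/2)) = w + 3/2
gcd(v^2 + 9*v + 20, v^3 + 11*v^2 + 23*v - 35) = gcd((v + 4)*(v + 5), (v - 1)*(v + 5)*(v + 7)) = v + 5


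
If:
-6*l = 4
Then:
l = -2/3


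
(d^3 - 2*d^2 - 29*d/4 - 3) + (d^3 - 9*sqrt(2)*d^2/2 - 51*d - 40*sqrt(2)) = 2*d^3 - 9*sqrt(2)*d^2/2 - 2*d^2 - 233*d/4 - 40*sqrt(2) - 3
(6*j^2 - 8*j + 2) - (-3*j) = 6*j^2 - 5*j + 2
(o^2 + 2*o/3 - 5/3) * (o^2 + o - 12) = o^4 + 5*o^3/3 - 13*o^2 - 29*o/3 + 20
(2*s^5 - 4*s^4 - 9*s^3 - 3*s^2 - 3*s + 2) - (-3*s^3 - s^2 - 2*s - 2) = 2*s^5 - 4*s^4 - 6*s^3 - 2*s^2 - s + 4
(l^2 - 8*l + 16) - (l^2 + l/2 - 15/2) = 47/2 - 17*l/2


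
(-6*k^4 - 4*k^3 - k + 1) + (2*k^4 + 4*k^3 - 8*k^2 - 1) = -4*k^4 - 8*k^2 - k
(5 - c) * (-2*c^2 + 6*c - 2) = 2*c^3 - 16*c^2 + 32*c - 10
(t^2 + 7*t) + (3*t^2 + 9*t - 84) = 4*t^2 + 16*t - 84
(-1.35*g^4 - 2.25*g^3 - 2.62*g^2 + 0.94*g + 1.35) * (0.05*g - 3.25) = -0.0675*g^5 + 4.275*g^4 + 7.1815*g^3 + 8.562*g^2 - 2.9875*g - 4.3875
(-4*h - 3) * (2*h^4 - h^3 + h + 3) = -8*h^5 - 2*h^4 + 3*h^3 - 4*h^2 - 15*h - 9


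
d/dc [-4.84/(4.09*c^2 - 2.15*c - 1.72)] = (39.5912*c - 10.406)/(-4.09*c^2 + 2.15*c + 1.72)^2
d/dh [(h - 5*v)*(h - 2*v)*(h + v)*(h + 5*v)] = 4*h^3 - 3*h^2*v - 54*h*v^2 + 25*v^3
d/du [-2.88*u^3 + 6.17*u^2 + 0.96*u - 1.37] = -8.64*u^2 + 12.34*u + 0.96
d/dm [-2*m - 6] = -2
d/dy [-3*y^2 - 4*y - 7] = -6*y - 4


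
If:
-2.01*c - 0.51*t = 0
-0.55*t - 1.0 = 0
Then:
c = 0.46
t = -1.82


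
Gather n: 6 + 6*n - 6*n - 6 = 0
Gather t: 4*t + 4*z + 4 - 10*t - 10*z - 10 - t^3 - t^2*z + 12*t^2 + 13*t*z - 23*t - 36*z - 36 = -t^3 + t^2*(12 - z) + t*(13*z - 29) - 42*z - 42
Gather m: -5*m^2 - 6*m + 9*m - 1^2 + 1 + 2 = -5*m^2 + 3*m + 2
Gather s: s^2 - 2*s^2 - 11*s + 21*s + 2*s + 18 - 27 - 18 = -s^2 + 12*s - 27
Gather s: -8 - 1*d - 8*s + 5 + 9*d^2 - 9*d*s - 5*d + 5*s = 9*d^2 - 6*d + s*(-9*d - 3) - 3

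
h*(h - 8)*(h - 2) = h^3 - 10*h^2 + 16*h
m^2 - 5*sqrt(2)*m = m*(m - 5*sqrt(2))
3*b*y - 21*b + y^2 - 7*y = (3*b + y)*(y - 7)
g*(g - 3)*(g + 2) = g^3 - g^2 - 6*g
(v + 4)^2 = v^2 + 8*v + 16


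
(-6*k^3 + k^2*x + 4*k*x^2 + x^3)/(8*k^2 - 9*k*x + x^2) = (6*k^2 + 5*k*x + x^2)/(-8*k + x)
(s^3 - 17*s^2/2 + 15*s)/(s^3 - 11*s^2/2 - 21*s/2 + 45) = s/(s + 3)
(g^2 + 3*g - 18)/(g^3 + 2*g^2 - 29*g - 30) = (g - 3)/(g^2 - 4*g - 5)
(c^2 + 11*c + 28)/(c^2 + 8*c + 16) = (c + 7)/(c + 4)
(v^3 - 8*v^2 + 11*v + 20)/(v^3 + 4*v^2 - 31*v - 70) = (v^2 - 3*v - 4)/(v^2 + 9*v + 14)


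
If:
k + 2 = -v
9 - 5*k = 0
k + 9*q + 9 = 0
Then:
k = 9/5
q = -6/5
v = -19/5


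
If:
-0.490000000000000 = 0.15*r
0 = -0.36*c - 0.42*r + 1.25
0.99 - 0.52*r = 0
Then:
No Solution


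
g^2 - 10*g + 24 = (g - 6)*(g - 4)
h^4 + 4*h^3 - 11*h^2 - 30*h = h*(h - 3)*(h + 2)*(h + 5)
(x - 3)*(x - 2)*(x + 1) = x^3 - 4*x^2 + x + 6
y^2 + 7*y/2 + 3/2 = (y + 1/2)*(y + 3)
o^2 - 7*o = o*(o - 7)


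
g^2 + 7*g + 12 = (g + 3)*(g + 4)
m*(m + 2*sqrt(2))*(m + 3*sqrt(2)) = m^3 + 5*sqrt(2)*m^2 + 12*m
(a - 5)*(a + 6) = a^2 + a - 30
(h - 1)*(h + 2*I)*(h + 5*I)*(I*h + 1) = I*h^4 - 6*h^3 - I*h^3 + 6*h^2 - 3*I*h^2 - 10*h + 3*I*h + 10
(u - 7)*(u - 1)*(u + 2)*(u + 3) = u^4 - 3*u^3 - 27*u^2 - 13*u + 42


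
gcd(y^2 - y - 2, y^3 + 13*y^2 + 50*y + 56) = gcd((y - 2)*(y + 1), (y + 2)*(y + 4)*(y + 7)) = 1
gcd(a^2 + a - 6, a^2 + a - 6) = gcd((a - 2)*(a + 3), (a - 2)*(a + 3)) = a^2 + a - 6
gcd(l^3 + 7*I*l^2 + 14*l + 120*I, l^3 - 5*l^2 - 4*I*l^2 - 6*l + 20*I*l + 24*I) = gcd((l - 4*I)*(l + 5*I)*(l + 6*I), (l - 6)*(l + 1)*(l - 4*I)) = l - 4*I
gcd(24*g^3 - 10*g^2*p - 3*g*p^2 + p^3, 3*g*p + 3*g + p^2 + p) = 3*g + p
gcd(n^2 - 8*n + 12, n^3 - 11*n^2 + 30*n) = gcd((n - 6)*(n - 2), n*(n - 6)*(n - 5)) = n - 6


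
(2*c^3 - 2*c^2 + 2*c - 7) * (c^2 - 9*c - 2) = 2*c^5 - 20*c^4 + 16*c^3 - 21*c^2 + 59*c + 14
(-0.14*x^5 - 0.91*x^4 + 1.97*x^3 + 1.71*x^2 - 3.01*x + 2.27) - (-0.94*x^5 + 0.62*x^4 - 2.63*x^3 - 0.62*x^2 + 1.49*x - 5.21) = 0.8*x^5 - 1.53*x^4 + 4.6*x^3 + 2.33*x^2 - 4.5*x + 7.48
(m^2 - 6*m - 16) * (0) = 0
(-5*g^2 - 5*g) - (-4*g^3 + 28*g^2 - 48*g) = 4*g^3 - 33*g^2 + 43*g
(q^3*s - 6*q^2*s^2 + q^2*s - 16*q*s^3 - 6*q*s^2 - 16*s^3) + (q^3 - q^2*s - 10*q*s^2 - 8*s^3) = q^3*s + q^3 - 6*q^2*s^2 - 16*q*s^3 - 16*q*s^2 - 24*s^3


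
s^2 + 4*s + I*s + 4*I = (s + 4)*(s + I)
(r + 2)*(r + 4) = r^2 + 6*r + 8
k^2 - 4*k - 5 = (k - 5)*(k + 1)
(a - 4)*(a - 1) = a^2 - 5*a + 4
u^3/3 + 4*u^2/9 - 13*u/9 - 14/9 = (u/3 + 1/3)*(u - 2)*(u + 7/3)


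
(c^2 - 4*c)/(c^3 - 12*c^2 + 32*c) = 1/(c - 8)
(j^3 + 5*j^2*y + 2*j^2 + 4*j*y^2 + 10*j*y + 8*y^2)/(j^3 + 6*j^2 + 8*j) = (j^2 + 5*j*y + 4*y^2)/(j*(j + 4))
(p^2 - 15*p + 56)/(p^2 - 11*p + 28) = (p - 8)/(p - 4)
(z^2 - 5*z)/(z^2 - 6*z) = (z - 5)/(z - 6)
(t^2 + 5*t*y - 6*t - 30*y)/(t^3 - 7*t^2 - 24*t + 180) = (t + 5*y)/(t^2 - t - 30)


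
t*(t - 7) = t^2 - 7*t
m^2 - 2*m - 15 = (m - 5)*(m + 3)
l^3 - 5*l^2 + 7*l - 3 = (l - 3)*(l - 1)^2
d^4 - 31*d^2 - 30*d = d*(d - 6)*(d + 1)*(d + 5)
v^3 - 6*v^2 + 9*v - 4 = (v - 4)*(v - 1)^2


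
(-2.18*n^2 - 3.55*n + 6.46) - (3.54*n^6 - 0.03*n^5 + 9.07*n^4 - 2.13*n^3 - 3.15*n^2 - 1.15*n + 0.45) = -3.54*n^6 + 0.03*n^5 - 9.07*n^4 + 2.13*n^3 + 0.97*n^2 - 2.4*n + 6.01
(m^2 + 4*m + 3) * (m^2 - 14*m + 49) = m^4 - 10*m^3 - 4*m^2 + 154*m + 147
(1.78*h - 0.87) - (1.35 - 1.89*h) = 3.67*h - 2.22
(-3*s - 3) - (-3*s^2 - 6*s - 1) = 3*s^2 + 3*s - 2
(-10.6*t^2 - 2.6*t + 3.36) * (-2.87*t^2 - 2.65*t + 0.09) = 30.422*t^4 + 35.552*t^3 - 3.7072*t^2 - 9.138*t + 0.3024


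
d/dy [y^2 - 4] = 2*y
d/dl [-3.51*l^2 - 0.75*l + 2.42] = -7.02*l - 0.75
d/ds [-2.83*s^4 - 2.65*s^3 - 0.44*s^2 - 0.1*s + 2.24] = -11.32*s^3 - 7.95*s^2 - 0.88*s - 0.1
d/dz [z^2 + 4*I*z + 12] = 2*z + 4*I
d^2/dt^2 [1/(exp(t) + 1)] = (exp(t) - 1)*exp(t)/(exp(t) + 1)^3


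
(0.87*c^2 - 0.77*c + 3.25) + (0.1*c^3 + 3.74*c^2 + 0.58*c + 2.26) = 0.1*c^3 + 4.61*c^2 - 0.19*c + 5.51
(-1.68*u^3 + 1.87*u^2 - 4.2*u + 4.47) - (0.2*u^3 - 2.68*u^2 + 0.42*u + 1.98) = -1.88*u^3 + 4.55*u^2 - 4.62*u + 2.49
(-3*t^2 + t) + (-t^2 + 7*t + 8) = -4*t^2 + 8*t + 8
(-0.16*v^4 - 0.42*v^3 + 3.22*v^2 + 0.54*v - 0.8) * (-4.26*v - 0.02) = 0.6816*v^5 + 1.7924*v^4 - 13.7088*v^3 - 2.3648*v^2 + 3.3972*v + 0.016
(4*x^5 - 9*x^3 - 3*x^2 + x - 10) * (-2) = -8*x^5 + 18*x^3 + 6*x^2 - 2*x + 20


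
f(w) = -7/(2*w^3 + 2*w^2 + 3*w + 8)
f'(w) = -7*(-6*w^2 - 4*w - 3)/(2*w^3 + 2*w^2 + 3*w + 8)^2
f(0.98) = -0.47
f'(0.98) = 0.41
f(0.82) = -0.54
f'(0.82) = 0.43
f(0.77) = -0.56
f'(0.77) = 0.44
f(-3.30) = 0.13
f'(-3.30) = 0.14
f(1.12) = -0.42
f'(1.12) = 0.38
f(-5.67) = 0.02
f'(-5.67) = 0.01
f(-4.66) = 0.04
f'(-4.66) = 0.03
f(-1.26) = -2.06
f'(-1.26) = 4.55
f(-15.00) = 0.00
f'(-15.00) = 0.00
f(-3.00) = 0.19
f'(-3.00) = 0.23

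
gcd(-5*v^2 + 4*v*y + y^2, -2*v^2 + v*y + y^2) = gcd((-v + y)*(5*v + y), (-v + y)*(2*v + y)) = -v + y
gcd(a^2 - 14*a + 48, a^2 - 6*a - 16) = a - 8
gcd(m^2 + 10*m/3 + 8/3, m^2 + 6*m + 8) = m + 2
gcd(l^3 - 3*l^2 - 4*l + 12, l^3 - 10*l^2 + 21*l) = l - 3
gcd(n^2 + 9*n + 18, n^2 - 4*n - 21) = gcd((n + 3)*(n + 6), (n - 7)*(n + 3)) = n + 3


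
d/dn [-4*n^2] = -8*n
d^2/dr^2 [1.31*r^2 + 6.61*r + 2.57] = 2.62000000000000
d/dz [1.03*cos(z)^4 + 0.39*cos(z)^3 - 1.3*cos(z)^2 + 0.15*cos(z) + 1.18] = (-4.12*cos(z)^3 - 1.17*cos(z)^2 + 2.6*cos(z) - 0.15)*sin(z)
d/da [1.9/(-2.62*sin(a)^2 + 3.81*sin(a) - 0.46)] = (9.956*sin(a) - 7.239)*cos(a)/(2.62*sin(a)^2 - 3.81*sin(a) + 0.46)^2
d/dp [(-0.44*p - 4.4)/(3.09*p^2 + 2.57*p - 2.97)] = (1.3596*p^2 + 27.192*p + 12.6148)/(9.5481*p^4 + 15.8826*p^3 - 11.7497*p^2 - 15.2658*p + 8.8209)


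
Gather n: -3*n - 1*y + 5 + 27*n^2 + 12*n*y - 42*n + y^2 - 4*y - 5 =27*n^2 + n*(12*y - 45) + y^2 - 5*y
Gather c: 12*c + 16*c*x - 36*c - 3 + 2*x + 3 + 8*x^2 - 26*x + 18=c*(16*x - 24) + 8*x^2 - 24*x + 18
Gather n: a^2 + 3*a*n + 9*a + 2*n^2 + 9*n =a^2 + 9*a + 2*n^2 + n*(3*a + 9)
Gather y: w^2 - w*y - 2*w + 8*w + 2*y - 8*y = w^2 + 6*w + y*(-w - 6)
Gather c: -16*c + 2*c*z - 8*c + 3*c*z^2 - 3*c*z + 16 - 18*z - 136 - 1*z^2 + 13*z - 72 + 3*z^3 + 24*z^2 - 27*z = c*(3*z^2 - z - 24) + 3*z^3 + 23*z^2 - 32*z - 192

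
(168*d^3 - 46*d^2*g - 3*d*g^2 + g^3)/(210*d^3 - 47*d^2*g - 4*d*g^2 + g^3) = (4*d - g)/(5*d - g)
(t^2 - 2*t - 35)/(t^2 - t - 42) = (t + 5)/(t + 6)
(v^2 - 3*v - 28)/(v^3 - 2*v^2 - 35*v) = (v + 4)/(v*(v + 5))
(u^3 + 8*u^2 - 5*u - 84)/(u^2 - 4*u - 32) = (u^2 + 4*u - 21)/(u - 8)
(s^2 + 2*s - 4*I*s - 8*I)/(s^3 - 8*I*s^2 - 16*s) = (s + 2)/(s*(s - 4*I))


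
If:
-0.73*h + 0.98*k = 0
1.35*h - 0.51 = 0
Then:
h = 0.38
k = 0.28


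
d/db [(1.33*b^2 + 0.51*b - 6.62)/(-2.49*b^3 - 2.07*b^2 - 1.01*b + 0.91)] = (3.3117*b^4 + 2.5398*b^3 - 49.739*b^2 - 24.9862*b - 6.2221)/(6.2001*b^6 + 10.3086*b^5 + 9.3147*b^4 - 0.3504*b^3 - 2.7473*b^2 - 1.8382*b + 0.8281)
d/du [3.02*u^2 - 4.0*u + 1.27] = 6.04*u - 4.0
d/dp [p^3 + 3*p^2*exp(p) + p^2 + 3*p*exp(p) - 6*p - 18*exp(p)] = 3*p^2*exp(p) + 3*p^2 + 9*p*exp(p) + 2*p - 15*exp(p) - 6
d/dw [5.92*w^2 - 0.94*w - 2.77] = 11.84*w - 0.94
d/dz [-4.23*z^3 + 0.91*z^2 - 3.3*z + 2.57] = -12.69*z^2 + 1.82*z - 3.3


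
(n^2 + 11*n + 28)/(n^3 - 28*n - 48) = (n + 7)/(n^2 - 4*n - 12)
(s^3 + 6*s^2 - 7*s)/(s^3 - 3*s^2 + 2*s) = (s + 7)/(s - 2)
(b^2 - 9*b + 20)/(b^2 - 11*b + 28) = (b - 5)/(b - 7)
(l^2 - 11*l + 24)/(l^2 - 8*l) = (l - 3)/l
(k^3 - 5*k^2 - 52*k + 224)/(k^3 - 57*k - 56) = (k - 4)/(k + 1)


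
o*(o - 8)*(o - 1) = o^3 - 9*o^2 + 8*o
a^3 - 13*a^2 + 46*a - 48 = (a - 8)*(a - 3)*(a - 2)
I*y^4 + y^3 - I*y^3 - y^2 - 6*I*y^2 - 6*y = y*(y - 3)*(y + 2)*(I*y + 1)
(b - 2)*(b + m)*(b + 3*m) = b^3 + 4*b^2*m - 2*b^2 + 3*b*m^2 - 8*b*m - 6*m^2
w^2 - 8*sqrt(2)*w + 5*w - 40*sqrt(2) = (w + 5)*(w - 8*sqrt(2))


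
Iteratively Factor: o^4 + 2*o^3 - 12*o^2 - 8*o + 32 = (o + 2)*(o^3 - 12*o + 16) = (o - 2)*(o + 2)*(o^2 + 2*o - 8) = (o - 2)^2*(o + 2)*(o + 4)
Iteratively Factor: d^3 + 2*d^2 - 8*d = (d - 2)*(d^2 + 4*d) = (d - 2)*(d + 4)*(d)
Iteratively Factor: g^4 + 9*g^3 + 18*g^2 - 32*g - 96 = (g + 4)*(g^3 + 5*g^2 - 2*g - 24) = (g + 3)*(g + 4)*(g^2 + 2*g - 8) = (g + 3)*(g + 4)^2*(g - 2)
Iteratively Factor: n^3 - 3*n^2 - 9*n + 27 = (n + 3)*(n^2 - 6*n + 9) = (n - 3)*(n + 3)*(n - 3)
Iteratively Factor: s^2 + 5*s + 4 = (s + 1)*(s + 4)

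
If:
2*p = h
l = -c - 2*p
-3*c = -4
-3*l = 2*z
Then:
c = 4/3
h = 2*z/3 - 4/3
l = -2*z/3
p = z/3 - 2/3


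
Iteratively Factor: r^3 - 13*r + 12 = (r - 1)*(r^2 + r - 12) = (r - 1)*(r + 4)*(r - 3)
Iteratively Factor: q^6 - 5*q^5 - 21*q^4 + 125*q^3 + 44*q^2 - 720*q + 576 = (q + 3)*(q^5 - 8*q^4 + 3*q^3 + 116*q^2 - 304*q + 192) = (q - 3)*(q + 3)*(q^4 - 5*q^3 - 12*q^2 + 80*q - 64) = (q - 3)*(q + 3)*(q + 4)*(q^3 - 9*q^2 + 24*q - 16) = (q - 3)*(q - 1)*(q + 3)*(q + 4)*(q^2 - 8*q + 16) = (q - 4)*(q - 3)*(q - 1)*(q + 3)*(q + 4)*(q - 4)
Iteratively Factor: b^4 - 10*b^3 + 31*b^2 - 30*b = (b)*(b^3 - 10*b^2 + 31*b - 30) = b*(b - 2)*(b^2 - 8*b + 15) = b*(b - 5)*(b - 2)*(b - 3)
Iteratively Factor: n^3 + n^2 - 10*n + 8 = (n - 2)*(n^2 + 3*n - 4) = (n - 2)*(n + 4)*(n - 1)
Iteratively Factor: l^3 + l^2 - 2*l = (l)*(l^2 + l - 2) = l*(l + 2)*(l - 1)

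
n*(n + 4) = n^2 + 4*n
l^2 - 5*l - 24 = (l - 8)*(l + 3)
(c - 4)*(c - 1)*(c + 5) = c^3 - 21*c + 20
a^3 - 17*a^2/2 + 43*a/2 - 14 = (a - 4)*(a - 7/2)*(a - 1)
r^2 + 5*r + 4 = (r + 1)*(r + 4)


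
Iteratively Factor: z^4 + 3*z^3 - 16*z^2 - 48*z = (z + 3)*(z^3 - 16*z) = z*(z + 3)*(z^2 - 16) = z*(z + 3)*(z + 4)*(z - 4)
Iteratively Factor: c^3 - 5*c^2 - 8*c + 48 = (c - 4)*(c^2 - c - 12) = (c - 4)^2*(c + 3)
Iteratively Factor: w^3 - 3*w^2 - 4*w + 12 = (w - 2)*(w^2 - w - 6) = (w - 3)*(w - 2)*(w + 2)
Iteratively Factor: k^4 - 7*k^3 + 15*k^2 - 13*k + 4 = (k - 1)*(k^3 - 6*k^2 + 9*k - 4) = (k - 1)^2*(k^2 - 5*k + 4) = (k - 1)^3*(k - 4)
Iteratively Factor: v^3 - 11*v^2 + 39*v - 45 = (v - 5)*(v^2 - 6*v + 9) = (v - 5)*(v - 3)*(v - 3)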